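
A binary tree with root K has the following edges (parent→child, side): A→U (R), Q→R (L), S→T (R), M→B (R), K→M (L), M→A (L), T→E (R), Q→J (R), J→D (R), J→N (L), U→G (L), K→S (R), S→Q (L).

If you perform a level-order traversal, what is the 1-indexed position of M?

Level-order visits nodes level by level from the root, left to right within each level.
Level 0: K
Level 1: M, S
Level 2: A, B, Q, T
Level 3: U, R, J, E
Level 4: G, N, D
Full level-order sequence: K, M, S, A, B, Q, T, U, R, J, E, G, N, D.

2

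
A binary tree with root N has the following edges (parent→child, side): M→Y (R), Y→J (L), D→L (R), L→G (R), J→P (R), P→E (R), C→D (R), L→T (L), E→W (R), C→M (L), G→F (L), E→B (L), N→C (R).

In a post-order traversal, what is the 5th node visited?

J

Post-order visits the left subtree, then the right subtree, then the node.
At N: no left child.
At N: go right to C.
  At C: go left to M.
    At M: no left child.
    At M: go right to Y.
      At Y: go left to J.
        At J: no left child.
        At J: go right to P.
          At P: no left child.
          At P: go right to E.
            At E: go left to B.
              B is a leaf — visit B.
            At E: go right to W.
              W is a leaf — visit W.
            Visit E.
          Visit P.
        Visit J.
      At Y: no right child.
      Visit Y.
    Visit M.
  At C: go right to D.
    At D: no left child.
    At D: go right to L.
      At L: go left to T.
        T is a leaf — visit T.
      At L: go right to G.
        At G: go left to F.
          F is a leaf — visit F.
        At G: no right child.
        Visit G.
      Visit L.
    Visit D.
  Visit C.
Visit N.
Full post-order sequence: B, W, E, P, J, Y, M, T, F, G, L, D, C, N.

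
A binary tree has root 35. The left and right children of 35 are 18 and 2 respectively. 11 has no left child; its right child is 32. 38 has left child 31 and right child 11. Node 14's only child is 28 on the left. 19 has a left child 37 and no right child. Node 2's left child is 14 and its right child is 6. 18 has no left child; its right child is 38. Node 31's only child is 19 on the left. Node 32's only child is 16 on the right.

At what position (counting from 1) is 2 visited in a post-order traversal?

Post-order visits the left subtree, then the right subtree, then the node.
At 35: go left to 18.
  At 18: no left child.
  At 18: go right to 38.
    At 38: go left to 31.
      At 31: go left to 19.
        At 19: go left to 37.
          37 is a leaf — visit 37.
        At 19: no right child.
        Visit 19.
      At 31: no right child.
      Visit 31.
    At 38: go right to 11.
      At 11: no left child.
      At 11: go right to 32.
        At 32: no left child.
        At 32: go right to 16.
          16 is a leaf — visit 16.
        Visit 32.
      Visit 11.
    Visit 38.
  Visit 18.
At 35: go right to 2.
  At 2: go left to 14.
    At 14: go left to 28.
      28 is a leaf — visit 28.
    At 14: no right child.
    Visit 14.
  At 2: go right to 6.
    6 is a leaf — visit 6.
  Visit 2.
Visit 35.
Full post-order sequence: 37, 19, 31, 16, 32, 11, 38, 18, 28, 14, 6, 2, 35.

12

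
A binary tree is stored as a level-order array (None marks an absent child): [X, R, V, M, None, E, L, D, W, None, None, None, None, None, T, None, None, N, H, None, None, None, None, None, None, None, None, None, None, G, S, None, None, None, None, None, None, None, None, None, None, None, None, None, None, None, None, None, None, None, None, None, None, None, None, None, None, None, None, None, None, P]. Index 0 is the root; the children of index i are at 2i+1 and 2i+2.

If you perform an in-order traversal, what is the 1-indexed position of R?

6

In-order visits the left subtree, then the node, then the right subtree.
At X: go left to R.
  At R: go left to M.
    At M: go left to D.
      D is a leaf — visit D.
    Visit M.
    At M: go right to W.
      At W: go left to N.
        N is a leaf — visit N.
      Visit W.
      At W: go right to H.
        H is a leaf — visit H.
  Visit R.
  At R: no right child.
Visit X.
At X: go right to V.
  At V: go left to E.
    E is a leaf — visit E.
  Visit V.
  At V: go right to L.
    At L: no left child.
    Visit L.
    At L: go right to T.
      At T: go left to G.
        G is a leaf — visit G.
      Visit T.
      At T: go right to S.
        At S: go left to P.
          P is a leaf — visit P.
        Visit S.
        At S: no right child.
Full in-order sequence: D, M, N, W, H, R, X, E, V, L, G, T, P, S.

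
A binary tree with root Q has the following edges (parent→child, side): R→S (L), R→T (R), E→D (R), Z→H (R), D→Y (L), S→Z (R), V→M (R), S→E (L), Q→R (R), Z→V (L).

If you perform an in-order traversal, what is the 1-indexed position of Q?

1

In-order visits the left subtree, then the node, then the right subtree.
At Q: no left child.
Visit Q.
At Q: go right to R.
  At R: go left to S.
    At S: go left to E.
      At E: no left child.
      Visit E.
      At E: go right to D.
        At D: go left to Y.
          Y is a leaf — visit Y.
        Visit D.
        At D: no right child.
    Visit S.
    At S: go right to Z.
      At Z: go left to V.
        At V: no left child.
        Visit V.
        At V: go right to M.
          M is a leaf — visit M.
      Visit Z.
      At Z: go right to H.
        H is a leaf — visit H.
  Visit R.
  At R: go right to T.
    T is a leaf — visit T.
Full in-order sequence: Q, E, Y, D, S, V, M, Z, H, R, T.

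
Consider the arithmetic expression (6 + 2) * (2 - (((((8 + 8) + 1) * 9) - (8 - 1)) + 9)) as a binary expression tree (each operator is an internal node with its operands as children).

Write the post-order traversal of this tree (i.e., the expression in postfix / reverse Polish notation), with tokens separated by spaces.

Post-order on an expression tree gives postfix notation: for each operator, emit left operand, right operand, then the operator.

6 2 + 2 8 8 + 1 + 9 * 8 1 - - 9 + - *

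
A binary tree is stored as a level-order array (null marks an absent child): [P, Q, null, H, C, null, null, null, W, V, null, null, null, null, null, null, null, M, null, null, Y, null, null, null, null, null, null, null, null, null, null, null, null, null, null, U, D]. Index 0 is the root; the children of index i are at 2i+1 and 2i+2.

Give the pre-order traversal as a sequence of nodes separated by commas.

P, Q, H, W, M, U, D, C, V, Y

Pre-order visits the node, then its left subtree, then its right subtree.
Visit P.
At P: go left to Q.
  Visit Q.
  At Q: go left to H.
    Visit H.
    At H: no left child.
    At H: go right to W.
      Visit W.
      At W: go left to M.
        Visit M.
        At M: go left to U.
          U is a leaf — visit U.
        At M: go right to D.
          D is a leaf — visit D.
      At W: no right child.
  At Q: go right to C.
    Visit C.
    At C: go left to V.
      Visit V.
      At V: no left child.
      At V: go right to Y.
        Y is a leaf — visit Y.
    At C: no right child.
At P: no right child.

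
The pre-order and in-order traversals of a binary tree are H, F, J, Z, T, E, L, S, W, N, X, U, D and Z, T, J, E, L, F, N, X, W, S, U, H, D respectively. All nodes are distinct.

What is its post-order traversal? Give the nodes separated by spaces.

The first element of pre-order is the root; it splits in-order into left and right subtrees.
Root H: left subtree has 11 nodes {Z, T, J, E, L, F, N, X, W, S, U}, right has 1 {D}.
  Root F: left subtree has 5 nodes {Z, T, J, E, L}, right has 5 {N, X, W, S, U}.
    Root J: left subtree has 2 nodes {Z, T}, right has 2 {E, L}.
      Root Z: left subtree has 0 nodes { }, right has 1 {T}.
      Root E: left subtree has 0 nodes { }, right has 1 {L}.
    Root S: left subtree has 3 nodes {N, X, W}, right has 1 {U}.
      Root W: left subtree has 2 nodes {N, X}, right has 0 { }.
        Root N: left subtree has 0 nodes { }, right has 1 {X}.

T Z L E J X N W U S F D H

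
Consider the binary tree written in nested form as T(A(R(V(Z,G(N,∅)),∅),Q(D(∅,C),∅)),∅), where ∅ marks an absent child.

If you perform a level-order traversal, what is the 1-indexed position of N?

Level-order visits nodes level by level from the root, left to right within each level.
Level 0: T
Level 1: A
Level 2: R, Q
Level 3: V, D
Level 4: Z, G, C
Level 5: N
Full level-order sequence: T, A, R, Q, V, D, Z, G, C, N.

10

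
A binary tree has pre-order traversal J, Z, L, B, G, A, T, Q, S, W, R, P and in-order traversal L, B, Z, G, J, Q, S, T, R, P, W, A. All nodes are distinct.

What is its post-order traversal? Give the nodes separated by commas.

The first element of pre-order is the root; it splits in-order into left and right subtrees.
Root J: left subtree has 4 nodes {L, B, Z, G}, right has 7 {Q, S, T, R, P, W, A}.
  Root Z: left subtree has 2 nodes {L, B}, right has 1 {G}.
    Root L: left subtree has 0 nodes { }, right has 1 {B}.
  Root A: left subtree has 6 nodes {Q, S, T, R, P, W}, right has 0 { }.
    Root T: left subtree has 2 nodes {Q, S}, right has 3 {R, P, W}.
      Root Q: left subtree has 0 nodes { }, right has 1 {S}.
      Root W: left subtree has 2 nodes {R, P}, right has 0 { }.
        Root R: left subtree has 0 nodes { }, right has 1 {P}.

B, L, G, Z, S, Q, P, R, W, T, A, J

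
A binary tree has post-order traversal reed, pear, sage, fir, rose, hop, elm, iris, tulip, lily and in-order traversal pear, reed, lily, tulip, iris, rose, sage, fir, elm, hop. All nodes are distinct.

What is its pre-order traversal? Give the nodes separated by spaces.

lily pear reed tulip iris elm rose fir sage hop

The last element of post-order is the root; it splits in-order into left and right subtrees.
Root lily: left subtree has 2 nodes {pear, reed}, right has 7 {tulip, iris, rose, sage, fir, elm, hop}.
  Root pear: left subtree has 0 nodes { }, right has 1 {reed}.
  Root tulip: left subtree has 0 nodes { }, right has 6 {iris, rose, sage, fir, elm, hop}.
    Root iris: left subtree has 0 nodes { }, right has 5 {rose, sage, fir, elm, hop}.
      Root elm: left subtree has 3 nodes {rose, sage, fir}, right has 1 {hop}.
        Root rose: left subtree has 0 nodes { }, right has 2 {sage, fir}.
          Root fir: left subtree has 1 node {sage}, right has 0 { }.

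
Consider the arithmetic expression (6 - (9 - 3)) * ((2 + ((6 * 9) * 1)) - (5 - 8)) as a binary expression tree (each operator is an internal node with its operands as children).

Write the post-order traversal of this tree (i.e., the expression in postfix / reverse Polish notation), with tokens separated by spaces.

6 9 3 - - 2 6 9 * 1 * + 5 8 - - *

Post-order on an expression tree gives postfix notation: for each operator, emit left operand, right operand, then the operator.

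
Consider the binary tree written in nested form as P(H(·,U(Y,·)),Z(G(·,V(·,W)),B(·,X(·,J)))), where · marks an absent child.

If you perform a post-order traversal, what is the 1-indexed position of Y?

1

Post-order visits the left subtree, then the right subtree, then the node.
At P: go left to H.
  At H: no left child.
  At H: go right to U.
    At U: go left to Y.
      Y is a leaf — visit Y.
    At U: no right child.
    Visit U.
  Visit H.
At P: go right to Z.
  At Z: go left to G.
    At G: no left child.
    At G: go right to V.
      At V: no left child.
      At V: go right to W.
        W is a leaf — visit W.
      Visit V.
    Visit G.
  At Z: go right to B.
    At B: no left child.
    At B: go right to X.
      At X: no left child.
      At X: go right to J.
        J is a leaf — visit J.
      Visit X.
    Visit B.
  Visit Z.
Visit P.
Full post-order sequence: Y, U, H, W, V, G, J, X, B, Z, P.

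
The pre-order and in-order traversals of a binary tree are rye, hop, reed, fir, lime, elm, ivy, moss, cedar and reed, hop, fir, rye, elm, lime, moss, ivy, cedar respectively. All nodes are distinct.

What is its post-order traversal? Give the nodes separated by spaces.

reed fir hop elm moss cedar ivy lime rye

The first element of pre-order is the root; it splits in-order into left and right subtrees.
Root rye: left subtree has 3 nodes {reed, hop, fir}, right has 5 {elm, lime, moss, ivy, cedar}.
  Root hop: left subtree has 1 node {reed}, right has 1 {fir}.
  Root lime: left subtree has 1 node {elm}, right has 3 {moss, ivy, cedar}.
    Root ivy: left subtree has 1 node {moss}, right has 1 {cedar}.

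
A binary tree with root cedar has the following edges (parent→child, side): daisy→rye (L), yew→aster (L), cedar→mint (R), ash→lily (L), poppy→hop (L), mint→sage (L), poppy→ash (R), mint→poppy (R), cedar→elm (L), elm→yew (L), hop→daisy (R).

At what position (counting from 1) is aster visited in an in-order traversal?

1

In-order visits the left subtree, then the node, then the right subtree.
At cedar: go left to elm.
  At elm: go left to yew.
    At yew: go left to aster.
      aster is a leaf — visit aster.
    Visit yew.
    At yew: no right child.
  Visit elm.
  At elm: no right child.
Visit cedar.
At cedar: go right to mint.
  At mint: go left to sage.
    sage is a leaf — visit sage.
  Visit mint.
  At mint: go right to poppy.
    At poppy: go left to hop.
      At hop: no left child.
      Visit hop.
      At hop: go right to daisy.
        At daisy: go left to rye.
          rye is a leaf — visit rye.
        Visit daisy.
        At daisy: no right child.
    Visit poppy.
    At poppy: go right to ash.
      At ash: go left to lily.
        lily is a leaf — visit lily.
      Visit ash.
      At ash: no right child.
Full in-order sequence: aster, yew, elm, cedar, sage, mint, hop, rye, daisy, poppy, lily, ash.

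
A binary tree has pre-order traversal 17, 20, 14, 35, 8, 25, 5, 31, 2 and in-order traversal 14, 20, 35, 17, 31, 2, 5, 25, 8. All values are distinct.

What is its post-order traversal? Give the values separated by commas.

14, 35, 20, 2, 31, 5, 25, 8, 17

The first element of pre-order is the root; it splits in-order into left and right subtrees.
Root 17: left subtree has 3 nodes {14, 20, 35}, right has 5 {31, 2, 5, 25, 8}.
  Root 20: left subtree has 1 node {14}, right has 1 {35}.
  Root 8: left subtree has 4 nodes {31, 2, 5, 25}, right has 0 { }.
    Root 25: left subtree has 3 nodes {31, 2, 5}, right has 0 { }.
      Root 5: left subtree has 2 nodes {31, 2}, right has 0 { }.
        Root 31: left subtree has 0 nodes { }, right has 1 {2}.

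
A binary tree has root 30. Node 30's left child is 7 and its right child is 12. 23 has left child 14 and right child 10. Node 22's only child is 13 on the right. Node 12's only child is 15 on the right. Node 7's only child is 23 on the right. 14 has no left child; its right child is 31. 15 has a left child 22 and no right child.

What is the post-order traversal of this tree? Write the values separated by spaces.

Post-order visits the left subtree, then the right subtree, then the node.
At 30: go left to 7.
  At 7: no left child.
  At 7: go right to 23.
    At 23: go left to 14.
      At 14: no left child.
      At 14: go right to 31.
        31 is a leaf — visit 31.
      Visit 14.
    At 23: go right to 10.
      10 is a leaf — visit 10.
    Visit 23.
  Visit 7.
At 30: go right to 12.
  At 12: no left child.
  At 12: go right to 15.
    At 15: go left to 22.
      At 22: no left child.
      At 22: go right to 13.
        13 is a leaf — visit 13.
      Visit 22.
    At 15: no right child.
    Visit 15.
  Visit 12.
Visit 30.

31 14 10 23 7 13 22 15 12 30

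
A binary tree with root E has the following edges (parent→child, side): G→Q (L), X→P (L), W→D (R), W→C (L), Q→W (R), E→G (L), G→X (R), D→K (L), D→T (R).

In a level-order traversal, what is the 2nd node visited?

G

Level-order visits nodes level by level from the root, left to right within each level.
Level 0: E
Level 1: G
Level 2: Q, X
Level 3: W, P
Level 4: C, D
Level 5: K, T
Full level-order sequence: E, G, Q, X, W, P, C, D, K, T.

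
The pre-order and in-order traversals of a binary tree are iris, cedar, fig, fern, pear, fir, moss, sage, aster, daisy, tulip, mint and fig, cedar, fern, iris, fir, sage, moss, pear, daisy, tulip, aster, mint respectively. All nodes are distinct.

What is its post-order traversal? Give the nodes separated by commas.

fig, fern, cedar, sage, moss, fir, tulip, daisy, mint, aster, pear, iris

The first element of pre-order is the root; it splits in-order into left and right subtrees.
Root iris: left subtree has 3 nodes {fig, cedar, fern}, right has 8 {fir, sage, moss, pear, daisy, tulip, aster, mint}.
  Root cedar: left subtree has 1 node {fig}, right has 1 {fern}.
  Root pear: left subtree has 3 nodes {fir, sage, moss}, right has 4 {daisy, tulip, aster, mint}.
    Root fir: left subtree has 0 nodes { }, right has 2 {sage, moss}.
      Root moss: left subtree has 1 node {sage}, right has 0 { }.
    Root aster: left subtree has 2 nodes {daisy, tulip}, right has 1 {mint}.
      Root daisy: left subtree has 0 nodes { }, right has 1 {tulip}.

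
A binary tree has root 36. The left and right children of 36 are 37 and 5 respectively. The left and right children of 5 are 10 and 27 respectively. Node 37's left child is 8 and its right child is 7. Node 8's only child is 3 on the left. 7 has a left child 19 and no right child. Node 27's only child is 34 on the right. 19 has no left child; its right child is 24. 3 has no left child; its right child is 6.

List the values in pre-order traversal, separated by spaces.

36 37 8 3 6 7 19 24 5 10 27 34

Pre-order visits the node, then its left subtree, then its right subtree.
Visit 36.
At 36: go left to 37.
  Visit 37.
  At 37: go left to 8.
    Visit 8.
    At 8: go left to 3.
      Visit 3.
      At 3: no left child.
      At 3: go right to 6.
        6 is a leaf — visit 6.
    At 8: no right child.
  At 37: go right to 7.
    Visit 7.
    At 7: go left to 19.
      Visit 19.
      At 19: no left child.
      At 19: go right to 24.
        24 is a leaf — visit 24.
    At 7: no right child.
At 36: go right to 5.
  Visit 5.
  At 5: go left to 10.
    10 is a leaf — visit 10.
  At 5: go right to 27.
    Visit 27.
    At 27: no left child.
    At 27: go right to 34.
      34 is a leaf — visit 34.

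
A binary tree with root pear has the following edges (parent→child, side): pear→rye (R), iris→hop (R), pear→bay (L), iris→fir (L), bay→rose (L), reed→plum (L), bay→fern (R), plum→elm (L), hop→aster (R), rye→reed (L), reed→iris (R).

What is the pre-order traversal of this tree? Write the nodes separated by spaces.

Pre-order visits the node, then its left subtree, then its right subtree.
Visit pear.
At pear: go left to bay.
  Visit bay.
  At bay: go left to rose.
    rose is a leaf — visit rose.
  At bay: go right to fern.
    fern is a leaf — visit fern.
At pear: go right to rye.
  Visit rye.
  At rye: go left to reed.
    Visit reed.
    At reed: go left to plum.
      Visit plum.
      At plum: go left to elm.
        elm is a leaf — visit elm.
      At plum: no right child.
    At reed: go right to iris.
      Visit iris.
      At iris: go left to fir.
        fir is a leaf — visit fir.
      At iris: go right to hop.
        Visit hop.
        At hop: no left child.
        At hop: go right to aster.
          aster is a leaf — visit aster.
  At rye: no right child.

pear bay rose fern rye reed plum elm iris fir hop aster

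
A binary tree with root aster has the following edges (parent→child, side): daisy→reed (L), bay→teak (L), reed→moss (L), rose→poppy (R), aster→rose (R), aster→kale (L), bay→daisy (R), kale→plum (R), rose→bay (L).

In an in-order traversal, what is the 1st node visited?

kale

In-order visits the left subtree, then the node, then the right subtree.
At aster: go left to kale.
  At kale: no left child.
  Visit kale.
  At kale: go right to plum.
    plum is a leaf — visit plum.
Visit aster.
At aster: go right to rose.
  At rose: go left to bay.
    At bay: go left to teak.
      teak is a leaf — visit teak.
    Visit bay.
    At bay: go right to daisy.
      At daisy: go left to reed.
        At reed: go left to moss.
          moss is a leaf — visit moss.
        Visit reed.
        At reed: no right child.
      Visit daisy.
      At daisy: no right child.
  Visit rose.
  At rose: go right to poppy.
    poppy is a leaf — visit poppy.
Full in-order sequence: kale, plum, aster, teak, bay, moss, reed, daisy, rose, poppy.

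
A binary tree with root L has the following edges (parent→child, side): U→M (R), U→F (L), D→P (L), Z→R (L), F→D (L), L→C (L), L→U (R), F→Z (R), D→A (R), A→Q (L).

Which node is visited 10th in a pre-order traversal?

Pre-order visits the node, then its left subtree, then its right subtree.
Visit L.
At L: go left to C.
  C is a leaf — visit C.
At L: go right to U.
  Visit U.
  At U: go left to F.
    Visit F.
    At F: go left to D.
      Visit D.
      At D: go left to P.
        P is a leaf — visit P.
      At D: go right to A.
        Visit A.
        At A: go left to Q.
          Q is a leaf — visit Q.
        At A: no right child.
    At F: go right to Z.
      Visit Z.
      At Z: go left to R.
        R is a leaf — visit R.
      At Z: no right child.
  At U: go right to M.
    M is a leaf — visit M.
Full pre-order sequence: L, C, U, F, D, P, A, Q, Z, R, M.

R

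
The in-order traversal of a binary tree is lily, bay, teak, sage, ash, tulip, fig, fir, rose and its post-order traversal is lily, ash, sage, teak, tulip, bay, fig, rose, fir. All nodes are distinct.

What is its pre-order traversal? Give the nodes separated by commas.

The last element of post-order is the root; it splits in-order into left and right subtrees.
Root fir: left subtree has 7 nodes {lily, bay, teak, sage, ash, tulip, fig}, right has 1 {rose}.
  Root fig: left subtree has 6 nodes {lily, bay, teak, sage, ash, tulip}, right has 0 { }.
    Root bay: left subtree has 1 node {lily}, right has 4 {teak, sage, ash, tulip}.
      Root tulip: left subtree has 3 nodes {teak, sage, ash}, right has 0 { }.
        Root teak: left subtree has 0 nodes { }, right has 2 {sage, ash}.
          Root sage: left subtree has 0 nodes { }, right has 1 {ash}.

fir, fig, bay, lily, tulip, teak, sage, ash, rose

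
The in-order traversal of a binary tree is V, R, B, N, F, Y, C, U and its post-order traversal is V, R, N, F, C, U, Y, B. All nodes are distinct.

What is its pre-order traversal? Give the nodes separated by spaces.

B R V Y F N U C

The last element of post-order is the root; it splits in-order into left and right subtrees.
Root B: left subtree has 2 nodes {V, R}, right has 5 {N, F, Y, C, U}.
  Root R: left subtree has 1 node {V}, right has 0 { }.
  Root Y: left subtree has 2 nodes {N, F}, right has 2 {C, U}.
    Root F: left subtree has 1 node {N}, right has 0 { }.
    Root U: left subtree has 1 node {C}, right has 0 { }.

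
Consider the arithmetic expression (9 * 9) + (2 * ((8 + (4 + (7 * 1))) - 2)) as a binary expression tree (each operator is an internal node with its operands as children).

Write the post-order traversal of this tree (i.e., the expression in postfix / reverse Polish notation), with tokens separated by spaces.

9 9 * 2 8 4 7 1 * + + 2 - * +

Post-order on an expression tree gives postfix notation: for each operator, emit left operand, right operand, then the operator.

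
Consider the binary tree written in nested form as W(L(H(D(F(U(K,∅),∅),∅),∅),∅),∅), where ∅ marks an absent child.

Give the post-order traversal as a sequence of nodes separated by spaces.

Post-order visits the left subtree, then the right subtree, then the node.
At W: go left to L.
  At L: go left to H.
    At H: go left to D.
      At D: go left to F.
        At F: go left to U.
          At U: go left to K.
            K is a leaf — visit K.
          At U: no right child.
          Visit U.
        At F: no right child.
        Visit F.
      At D: no right child.
      Visit D.
    At H: no right child.
    Visit H.
  At L: no right child.
  Visit L.
At W: no right child.
Visit W.

K U F D H L W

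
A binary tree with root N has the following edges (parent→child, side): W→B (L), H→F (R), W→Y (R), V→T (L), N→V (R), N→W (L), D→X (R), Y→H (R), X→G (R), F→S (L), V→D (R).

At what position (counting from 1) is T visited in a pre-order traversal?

Pre-order visits the node, then its left subtree, then its right subtree.
Visit N.
At N: go left to W.
  Visit W.
  At W: go left to B.
    B is a leaf — visit B.
  At W: go right to Y.
    Visit Y.
    At Y: no left child.
    At Y: go right to H.
      Visit H.
      At H: no left child.
      At H: go right to F.
        Visit F.
        At F: go left to S.
          S is a leaf — visit S.
        At F: no right child.
At N: go right to V.
  Visit V.
  At V: go left to T.
    T is a leaf — visit T.
  At V: go right to D.
    Visit D.
    At D: no left child.
    At D: go right to X.
      Visit X.
      At X: no left child.
      At X: go right to G.
        G is a leaf — visit G.
Full pre-order sequence: N, W, B, Y, H, F, S, V, T, D, X, G.

9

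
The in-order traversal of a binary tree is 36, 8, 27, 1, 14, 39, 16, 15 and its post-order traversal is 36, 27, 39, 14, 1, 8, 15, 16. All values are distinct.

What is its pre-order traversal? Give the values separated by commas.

16, 8, 36, 1, 27, 14, 39, 15

The last element of post-order is the root; it splits in-order into left and right subtrees.
Root 16: left subtree has 6 nodes {36, 8, 27, 1, 14, 39}, right has 1 {15}.
  Root 8: left subtree has 1 node {36}, right has 4 {27, 1, 14, 39}.
    Root 1: left subtree has 1 node {27}, right has 2 {14, 39}.
      Root 14: left subtree has 0 nodes { }, right has 1 {39}.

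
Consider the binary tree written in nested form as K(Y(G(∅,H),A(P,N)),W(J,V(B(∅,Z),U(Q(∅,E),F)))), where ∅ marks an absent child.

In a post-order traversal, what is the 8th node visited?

Z

Post-order visits the left subtree, then the right subtree, then the node.
At K: go left to Y.
  At Y: go left to G.
    At G: no left child.
    At G: go right to H.
      H is a leaf — visit H.
    Visit G.
  At Y: go right to A.
    At A: go left to P.
      P is a leaf — visit P.
    At A: go right to N.
      N is a leaf — visit N.
    Visit A.
  Visit Y.
At K: go right to W.
  At W: go left to J.
    J is a leaf — visit J.
  At W: go right to V.
    At V: go left to B.
      At B: no left child.
      At B: go right to Z.
        Z is a leaf — visit Z.
      Visit B.
    At V: go right to U.
      At U: go left to Q.
        At Q: no left child.
        At Q: go right to E.
          E is a leaf — visit E.
        Visit Q.
      At U: go right to F.
        F is a leaf — visit F.
      Visit U.
    Visit V.
  Visit W.
Visit K.
Full post-order sequence: H, G, P, N, A, Y, J, Z, B, E, Q, F, U, V, W, K.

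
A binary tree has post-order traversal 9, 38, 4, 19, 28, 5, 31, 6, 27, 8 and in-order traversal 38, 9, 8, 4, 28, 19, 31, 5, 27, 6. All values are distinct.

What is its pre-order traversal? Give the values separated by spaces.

The last element of post-order is the root; it splits in-order into left and right subtrees.
Root 8: left subtree has 2 nodes {38, 9}, right has 7 {4, 28, 19, 31, 5, 27, 6}.
  Root 38: left subtree has 0 nodes { }, right has 1 {9}.
  Root 27: left subtree has 5 nodes {4, 28, 19, 31, 5}, right has 1 {6}.
    Root 31: left subtree has 3 nodes {4, 28, 19}, right has 1 {5}.
      Root 28: left subtree has 1 node {4}, right has 1 {19}.

8 38 9 27 31 28 4 19 5 6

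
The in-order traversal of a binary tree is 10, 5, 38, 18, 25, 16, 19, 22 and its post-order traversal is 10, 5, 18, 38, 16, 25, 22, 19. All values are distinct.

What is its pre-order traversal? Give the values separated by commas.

19, 25, 38, 5, 10, 18, 16, 22

The last element of post-order is the root; it splits in-order into left and right subtrees.
Root 19: left subtree has 6 nodes {10, 5, 38, 18, 25, 16}, right has 1 {22}.
  Root 25: left subtree has 4 nodes {10, 5, 38, 18}, right has 1 {16}.
    Root 38: left subtree has 2 nodes {10, 5}, right has 1 {18}.
      Root 5: left subtree has 1 node {10}, right has 0 { }.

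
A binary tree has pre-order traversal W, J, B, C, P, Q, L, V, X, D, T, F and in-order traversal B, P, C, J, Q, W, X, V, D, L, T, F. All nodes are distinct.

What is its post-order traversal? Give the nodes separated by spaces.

The first element of pre-order is the root; it splits in-order into left and right subtrees.
Root W: left subtree has 5 nodes {B, P, C, J, Q}, right has 6 {X, V, D, L, T, F}.
  Root J: left subtree has 3 nodes {B, P, C}, right has 1 {Q}.
    Root B: left subtree has 0 nodes { }, right has 2 {P, C}.
      Root C: left subtree has 1 node {P}, right has 0 { }.
  Root L: left subtree has 3 nodes {X, V, D}, right has 2 {T, F}.
    Root V: left subtree has 1 node {X}, right has 1 {D}.
    Root T: left subtree has 0 nodes { }, right has 1 {F}.

P C B Q J X D V F T L W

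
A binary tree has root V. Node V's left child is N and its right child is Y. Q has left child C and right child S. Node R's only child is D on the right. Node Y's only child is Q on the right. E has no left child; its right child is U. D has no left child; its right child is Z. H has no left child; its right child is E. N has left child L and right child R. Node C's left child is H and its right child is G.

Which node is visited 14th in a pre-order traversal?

Pre-order visits the node, then its left subtree, then its right subtree.
Visit V.
At V: go left to N.
  Visit N.
  At N: go left to L.
    L is a leaf — visit L.
  At N: go right to R.
    Visit R.
    At R: no left child.
    At R: go right to D.
      Visit D.
      At D: no left child.
      At D: go right to Z.
        Z is a leaf — visit Z.
At V: go right to Y.
  Visit Y.
  At Y: no left child.
  At Y: go right to Q.
    Visit Q.
    At Q: go left to C.
      Visit C.
      At C: go left to H.
        Visit H.
        At H: no left child.
        At H: go right to E.
          Visit E.
          At E: no left child.
          At E: go right to U.
            U is a leaf — visit U.
      At C: go right to G.
        G is a leaf — visit G.
    At Q: go right to S.
      S is a leaf — visit S.
Full pre-order sequence: V, N, L, R, D, Z, Y, Q, C, H, E, U, G, S.

S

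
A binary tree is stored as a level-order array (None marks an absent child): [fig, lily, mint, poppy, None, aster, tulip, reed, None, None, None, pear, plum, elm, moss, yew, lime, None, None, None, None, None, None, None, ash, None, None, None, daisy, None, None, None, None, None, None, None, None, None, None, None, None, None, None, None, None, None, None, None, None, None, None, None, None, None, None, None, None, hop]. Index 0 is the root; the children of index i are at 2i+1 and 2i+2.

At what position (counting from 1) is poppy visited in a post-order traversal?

Post-order visits the left subtree, then the right subtree, then the node.
At fig: go left to lily.
  At lily: go left to poppy.
    At poppy: go left to reed.
      At reed: go left to yew.
        yew is a leaf — visit yew.
      At reed: go right to lime.
        lime is a leaf — visit lime.
      Visit reed.
    At poppy: no right child.
    Visit poppy.
  At lily: no right child.
  Visit lily.
At fig: go right to mint.
  At mint: go left to aster.
    At aster: go left to pear.
      At pear: no left child.
      At pear: go right to ash.
        ash is a leaf — visit ash.
      Visit pear.
    At aster: go right to plum.
      plum is a leaf — visit plum.
    Visit aster.
  At mint: go right to tulip.
    At tulip: go left to elm.
      At elm: no left child.
      At elm: go right to daisy.
        At daisy: go left to hop.
          hop is a leaf — visit hop.
        At daisy: no right child.
        Visit daisy.
      Visit elm.
    At tulip: go right to moss.
      moss is a leaf — visit moss.
    Visit tulip.
  Visit mint.
Visit fig.
Full post-order sequence: yew, lime, reed, poppy, lily, ash, pear, plum, aster, hop, daisy, elm, moss, tulip, mint, fig.

4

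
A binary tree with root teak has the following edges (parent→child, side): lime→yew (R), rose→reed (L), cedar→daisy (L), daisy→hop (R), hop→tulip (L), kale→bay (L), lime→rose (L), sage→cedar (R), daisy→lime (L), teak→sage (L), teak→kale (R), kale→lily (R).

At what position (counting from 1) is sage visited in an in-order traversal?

In-order visits the left subtree, then the node, then the right subtree.
At teak: go left to sage.
  At sage: no left child.
  Visit sage.
  At sage: go right to cedar.
    At cedar: go left to daisy.
      At daisy: go left to lime.
        At lime: go left to rose.
          At rose: go left to reed.
            reed is a leaf — visit reed.
          Visit rose.
          At rose: no right child.
        Visit lime.
        At lime: go right to yew.
          yew is a leaf — visit yew.
      Visit daisy.
      At daisy: go right to hop.
        At hop: go left to tulip.
          tulip is a leaf — visit tulip.
        Visit hop.
        At hop: no right child.
    Visit cedar.
    At cedar: no right child.
Visit teak.
At teak: go right to kale.
  At kale: go left to bay.
    bay is a leaf — visit bay.
  Visit kale.
  At kale: go right to lily.
    lily is a leaf — visit lily.
Full in-order sequence: sage, reed, rose, lime, yew, daisy, tulip, hop, cedar, teak, bay, kale, lily.

1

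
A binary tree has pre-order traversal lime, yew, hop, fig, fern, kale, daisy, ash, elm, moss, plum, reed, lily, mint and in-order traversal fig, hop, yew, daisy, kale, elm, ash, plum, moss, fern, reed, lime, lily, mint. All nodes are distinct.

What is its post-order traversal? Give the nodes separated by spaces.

fig hop daisy elm plum moss ash kale reed fern yew mint lily lime

The first element of pre-order is the root; it splits in-order into left and right subtrees.
Root lime: left subtree has 11 nodes {fig, hop, yew, daisy, kale, elm, ash, plum, moss, fern, reed}, right has 2 {lily, mint}.
  Root yew: left subtree has 2 nodes {fig, hop}, right has 8 {daisy, kale, elm, ash, plum, moss, fern, reed}.
    Root hop: left subtree has 1 node {fig}, right has 0 { }.
    Root fern: left subtree has 6 nodes {daisy, kale, elm, ash, plum, moss}, right has 1 {reed}.
      Root kale: left subtree has 1 node {daisy}, right has 4 {elm, ash, plum, moss}.
        Root ash: left subtree has 1 node {elm}, right has 2 {plum, moss}.
          Root moss: left subtree has 1 node {plum}, right has 0 { }.
  Root lily: left subtree has 0 nodes { }, right has 1 {mint}.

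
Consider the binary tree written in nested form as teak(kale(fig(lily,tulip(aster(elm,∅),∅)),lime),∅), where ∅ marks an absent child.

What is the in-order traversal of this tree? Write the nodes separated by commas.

lily, fig, elm, aster, tulip, kale, lime, teak

In-order visits the left subtree, then the node, then the right subtree.
At teak: go left to kale.
  At kale: go left to fig.
    At fig: go left to lily.
      lily is a leaf — visit lily.
    Visit fig.
    At fig: go right to tulip.
      At tulip: go left to aster.
        At aster: go left to elm.
          elm is a leaf — visit elm.
        Visit aster.
        At aster: no right child.
      Visit tulip.
      At tulip: no right child.
  Visit kale.
  At kale: go right to lime.
    lime is a leaf — visit lime.
Visit teak.
At teak: no right child.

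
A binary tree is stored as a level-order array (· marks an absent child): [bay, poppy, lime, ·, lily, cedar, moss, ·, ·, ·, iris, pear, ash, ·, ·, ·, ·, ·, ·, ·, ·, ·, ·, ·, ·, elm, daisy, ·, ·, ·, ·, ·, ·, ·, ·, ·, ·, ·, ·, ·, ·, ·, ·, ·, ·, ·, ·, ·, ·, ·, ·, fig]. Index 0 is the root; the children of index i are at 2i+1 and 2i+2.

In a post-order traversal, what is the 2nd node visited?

lily

Post-order visits the left subtree, then the right subtree, then the node.
At bay: go left to poppy.
  At poppy: no left child.
  At poppy: go right to lily.
    At lily: no left child.
    At lily: go right to iris.
      iris is a leaf — visit iris.
    Visit lily.
  Visit poppy.
At bay: go right to lime.
  At lime: go left to cedar.
    At cedar: go left to pear.
      pear is a leaf — visit pear.
    At cedar: go right to ash.
      At ash: go left to elm.
        At elm: go left to fig.
          fig is a leaf — visit fig.
        At elm: no right child.
        Visit elm.
      At ash: go right to daisy.
        daisy is a leaf — visit daisy.
      Visit ash.
    Visit cedar.
  At lime: go right to moss.
    moss is a leaf — visit moss.
  Visit lime.
Visit bay.
Full post-order sequence: iris, lily, poppy, pear, fig, elm, daisy, ash, cedar, moss, lime, bay.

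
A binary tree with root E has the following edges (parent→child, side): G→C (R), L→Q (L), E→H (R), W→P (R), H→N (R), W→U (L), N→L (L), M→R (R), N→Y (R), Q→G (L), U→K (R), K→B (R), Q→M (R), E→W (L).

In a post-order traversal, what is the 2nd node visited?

Post-order visits the left subtree, then the right subtree, then the node.
At E: go left to W.
  At W: go left to U.
    At U: no left child.
    At U: go right to K.
      At K: no left child.
      At K: go right to B.
        B is a leaf — visit B.
      Visit K.
    Visit U.
  At W: go right to P.
    P is a leaf — visit P.
  Visit W.
At E: go right to H.
  At H: no left child.
  At H: go right to N.
    At N: go left to L.
      At L: go left to Q.
        At Q: go left to G.
          At G: no left child.
          At G: go right to C.
            C is a leaf — visit C.
          Visit G.
        At Q: go right to M.
          At M: no left child.
          At M: go right to R.
            R is a leaf — visit R.
          Visit M.
        Visit Q.
      At L: no right child.
      Visit L.
    At N: go right to Y.
      Y is a leaf — visit Y.
    Visit N.
  Visit H.
Visit E.
Full post-order sequence: B, K, U, P, W, C, G, R, M, Q, L, Y, N, H, E.

K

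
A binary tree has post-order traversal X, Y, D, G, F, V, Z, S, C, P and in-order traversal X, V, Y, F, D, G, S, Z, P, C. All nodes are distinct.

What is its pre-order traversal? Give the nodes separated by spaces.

P S V X F Y G D Z C

The last element of post-order is the root; it splits in-order into left and right subtrees.
Root P: left subtree has 8 nodes {X, V, Y, F, D, G, S, Z}, right has 1 {C}.
  Root S: left subtree has 6 nodes {X, V, Y, F, D, G}, right has 1 {Z}.
    Root V: left subtree has 1 node {X}, right has 4 {Y, F, D, G}.
      Root F: left subtree has 1 node {Y}, right has 2 {D, G}.
        Root G: left subtree has 1 node {D}, right has 0 { }.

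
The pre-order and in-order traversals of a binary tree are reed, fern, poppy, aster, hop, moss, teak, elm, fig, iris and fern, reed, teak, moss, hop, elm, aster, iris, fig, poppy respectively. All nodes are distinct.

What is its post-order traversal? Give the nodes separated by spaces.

fern teak moss elm hop iris fig aster poppy reed

The first element of pre-order is the root; it splits in-order into left and right subtrees.
Root reed: left subtree has 1 node {fern}, right has 8 {teak, moss, hop, elm, aster, iris, fig, poppy}.
  Root poppy: left subtree has 7 nodes {teak, moss, hop, elm, aster, iris, fig}, right has 0 { }.
    Root aster: left subtree has 4 nodes {teak, moss, hop, elm}, right has 2 {iris, fig}.
      Root hop: left subtree has 2 nodes {teak, moss}, right has 1 {elm}.
        Root moss: left subtree has 1 node {teak}, right has 0 { }.
      Root fig: left subtree has 1 node {iris}, right has 0 { }.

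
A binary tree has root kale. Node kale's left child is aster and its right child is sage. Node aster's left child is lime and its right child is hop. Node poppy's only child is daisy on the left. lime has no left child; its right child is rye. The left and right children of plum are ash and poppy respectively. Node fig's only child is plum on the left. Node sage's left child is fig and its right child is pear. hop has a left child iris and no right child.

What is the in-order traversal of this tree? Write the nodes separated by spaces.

lime rye aster iris hop kale ash plum daisy poppy fig sage pear

In-order visits the left subtree, then the node, then the right subtree.
At kale: go left to aster.
  At aster: go left to lime.
    At lime: no left child.
    Visit lime.
    At lime: go right to rye.
      rye is a leaf — visit rye.
  Visit aster.
  At aster: go right to hop.
    At hop: go left to iris.
      iris is a leaf — visit iris.
    Visit hop.
    At hop: no right child.
Visit kale.
At kale: go right to sage.
  At sage: go left to fig.
    At fig: go left to plum.
      At plum: go left to ash.
        ash is a leaf — visit ash.
      Visit plum.
      At plum: go right to poppy.
        At poppy: go left to daisy.
          daisy is a leaf — visit daisy.
        Visit poppy.
        At poppy: no right child.
    Visit fig.
    At fig: no right child.
  Visit sage.
  At sage: go right to pear.
    pear is a leaf — visit pear.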